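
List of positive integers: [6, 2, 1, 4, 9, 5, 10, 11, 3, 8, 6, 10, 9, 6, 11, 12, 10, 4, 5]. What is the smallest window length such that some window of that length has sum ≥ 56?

Extend right; whenever the sum reaches 56, record the length and shrink from the left:
add 6: running sum 6 < 56
add 2: running sum 8 < 56
add 1: running sum 9 < 56
add 4: running sum 13 < 56
add 9: running sum 22 < 56
add 5: running sum 27 < 56
add 10: running sum 37 < 56
add 11: running sum 48 < 56
add 3: running sum 51 < 56
end 9: [6, 2, 1, 4, 9, 5, 10, 11, 3, 8] sum 59, len 10
end 10: [4, 9, 5, 10, 11, 3, 8, 6] sum 56, len 8
end 11: [9, 5, 10, 11, 3, 8, 6, 10] sum 62, len 8
end 12: [10, 11, 3, 8, 6, 10, 9] sum 57, len 7
end 13: [10, 11, 3, 8, 6, 10, 9, 6] sum 63, len 8
end 14: [11, 3, 8, 6, 10, 9, 6, 11] sum 64, len 8
end 15: [8, 6, 10, 9, 6, 11, 12] sum 62, len 7
end 16: [10, 9, 6, 11, 12, 10] sum 58, len 6
end 17: [10, 9, 6, 11, 12, 10, 4] sum 62, len 7
end 18: [9, 6, 11, 12, 10, 4, 5] sum 57, len 7
Shortest qualifying length: 6.

6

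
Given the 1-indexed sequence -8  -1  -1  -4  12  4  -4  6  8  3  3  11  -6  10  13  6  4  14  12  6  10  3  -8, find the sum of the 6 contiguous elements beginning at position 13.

Elements at indices 13..18: -6, 10, 13, 6, 4, 14
sum(-6, 10, 13, 6, 4, 14) = 41

41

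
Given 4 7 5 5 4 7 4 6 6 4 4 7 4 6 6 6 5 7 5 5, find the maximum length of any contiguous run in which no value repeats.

3

add 4: [4] len 1
add 7: [4, 7] len 2
add 5: [4, 7, 5] len 3
add 5 (repeat 5, move left end past it): [5] len 1
add 4: [5, 4] len 2
add 7: [5, 4, 7] len 3
add 4 (repeat 4, move left end past it): [7, 4] len 2
add 6: [7, 4, 6] len 3
add 6 (repeat 6, move left end past it): [6] len 1
add 4: [6, 4] len 2
add 4 (repeat 4, move left end past it): [4] len 1
add 7: [4, 7] len 2
add 4 (repeat 4, move left end past it): [7, 4] len 2
add 6: [7, 4, 6] len 3
add 6 (repeat 6, move left end past it): [6] len 1
add 6 (repeat 6, move left end past it): [6] len 1
add 5: [6, 5] len 2
add 7: [6, 5, 7] len 3
add 5 (repeat 5, move left end past it): [7, 5] len 2
add 5 (repeat 5, move left end past it): [5] len 1
Longest all-distinct length: 3.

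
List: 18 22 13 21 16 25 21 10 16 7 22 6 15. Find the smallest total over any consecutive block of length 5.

61

[18, 22, 13, 21, 16] → sum 90
[22, 13, 21, 16, 25] → sum 97
[13, 21, 16, 25, 21] → sum 96
[21, 16, 25, 21, 10] → sum 93
[16, 25, 21, 10, 16] → sum 88
[25, 21, 10, 16, 7] → sum 79
[21, 10, 16, 7, 22] → sum 76
[10, 16, 7, 22, 6] → sum 61
[16, 7, 22, 6, 15] → sum 66
Smallest of these is 61.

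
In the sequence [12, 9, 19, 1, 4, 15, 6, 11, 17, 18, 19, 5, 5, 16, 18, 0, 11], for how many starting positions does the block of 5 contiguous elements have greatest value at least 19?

8

[12, 9, 19, 1, 4] → max 19  ≥ 19 ✓
[9, 19, 1, 4, 15] → max 19  ≥ 19 ✓
[19, 1, 4, 15, 6] → max 19  ≥ 19 ✓
[1, 4, 15, 6, 11] → max 15
[4, 15, 6, 11, 17] → max 17
[15, 6, 11, 17, 18] → max 18
[6, 11, 17, 18, 19] → max 19  ≥ 19 ✓
[11, 17, 18, 19, 5] → max 19  ≥ 19 ✓
[17, 18, 19, 5, 5] → max 19  ≥ 19 ✓
[18, 19, 5, 5, 16] → max 19  ≥ 19 ✓
[19, 5, 5, 16, 18] → max 19  ≥ 19 ✓
[5, 5, 16, 18, 0] → max 18
[5, 16, 18, 0, 11] → max 18
8 windows satisfy the condition.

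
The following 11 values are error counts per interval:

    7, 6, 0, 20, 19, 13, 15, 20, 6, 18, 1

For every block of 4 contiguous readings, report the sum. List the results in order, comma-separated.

[7, 6, 0, 20] → sum 33
[6, 0, 20, 19] → sum 45
[0, 20, 19, 13] → sum 52
[20, 19, 13, 15] → sum 67
[19, 13, 15, 20] → sum 67
[13, 15, 20, 6] → sum 54
[15, 20, 6, 18] → sum 59
[20, 6, 18, 1] → sum 45

33, 45, 52, 67, 67, 54, 59, 45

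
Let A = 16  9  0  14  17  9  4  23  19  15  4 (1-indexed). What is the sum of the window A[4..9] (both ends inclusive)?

Elements at indices 4..9: 14, 17, 9, 4, 23, 19
sum(14, 17, 9, 4, 23, 19) = 86

86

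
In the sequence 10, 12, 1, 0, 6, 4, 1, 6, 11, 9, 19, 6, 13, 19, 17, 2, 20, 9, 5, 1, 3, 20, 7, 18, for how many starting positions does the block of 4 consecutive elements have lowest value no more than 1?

[10, 12, 1, 0] → min 0  ≤ 1 ✓
[12, 1, 0, 6] → min 0  ≤ 1 ✓
[1, 0, 6, 4] → min 0  ≤ 1 ✓
[0, 6, 4, 1] → min 0  ≤ 1 ✓
[6, 4, 1, 6] → min 1  ≤ 1 ✓
[4, 1, 6, 11] → min 1  ≤ 1 ✓
[1, 6, 11, 9] → min 1  ≤ 1 ✓
[6, 11, 9, 19] → min 6
[11, 9, 19, 6] → min 6
[9, 19, 6, 13] → min 6
[19, 6, 13, 19] → min 6
[6, 13, 19, 17] → min 6
[13, 19, 17, 2] → min 2
[19, 17, 2, 20] → min 2
[17, 2, 20, 9] → min 2
[2, 20, 9, 5] → min 2
[20, 9, 5, 1] → min 1  ≤ 1 ✓
[9, 5, 1, 3] → min 1  ≤ 1 ✓
[5, 1, 3, 20] → min 1  ≤ 1 ✓
[1, 3, 20, 7] → min 1  ≤ 1 ✓
[3, 20, 7, 18] → min 3
11 windows satisfy the condition.

11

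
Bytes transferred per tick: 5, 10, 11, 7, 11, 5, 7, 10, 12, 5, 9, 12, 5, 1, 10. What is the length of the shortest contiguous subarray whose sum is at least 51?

6

Extend right; whenever the sum reaches 51, record the length and shrink from the left:
add 5: running sum 5 < 51
add 10: running sum 15 < 51
add 11: running sum 26 < 51
add 7: running sum 33 < 51
add 11: running sum 44 < 51
add 5: running sum 49 < 51
end 6: [10, 11, 7, 11, 5, 7] sum 51, len 6
end 7: [11, 7, 11, 5, 7, 10] sum 51, len 6
end 8: [7, 11, 5, 7, 10, 12] sum 52, len 6
end 9: [7, 11, 5, 7, 10, 12, 5] sum 57, len 7
end 10: [11, 5, 7, 10, 12, 5, 9] sum 59, len 7
end 11: [7, 10, 12, 5, 9, 12] sum 55, len 6
end 12: [10, 12, 5, 9, 12, 5] sum 53, len 6
end 13: [10, 12, 5, 9, 12, 5, 1] sum 54, len 7
end 14: [12, 5, 9, 12, 5, 1, 10] sum 54, len 7
Shortest qualifying length: 6.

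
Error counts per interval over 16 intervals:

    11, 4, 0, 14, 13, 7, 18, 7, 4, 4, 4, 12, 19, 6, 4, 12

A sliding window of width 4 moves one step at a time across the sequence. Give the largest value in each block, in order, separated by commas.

11 4 0 14 → max 14
4 0 14 13 → max 14
0 14 13 7 → max 14
14 13 7 18 → max 18
13 7 18 7 → max 18
7 18 7 4 → max 18
18 7 4 4 → max 18
7 4 4 4 → max 7
4 4 4 12 → max 12
4 4 12 19 → max 19
4 12 19 6 → max 19
12 19 6 4 → max 19
19 6 4 12 → max 19

14, 14, 14, 18, 18, 18, 18, 7, 12, 19, 19, 19, 19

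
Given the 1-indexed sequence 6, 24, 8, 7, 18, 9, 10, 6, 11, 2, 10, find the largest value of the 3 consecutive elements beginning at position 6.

Elements at indices 6..8: 9, 10, 6
max(9, 10, 6) = 10

10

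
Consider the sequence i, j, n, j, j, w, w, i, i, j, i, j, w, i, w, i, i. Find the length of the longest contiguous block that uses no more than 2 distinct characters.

[i] 1 distinct, len 1
[i, j] 2 distinct, len 2
[j, n] 2 distinct, len 2
[j, n, j] 2 distinct, len 3
[j, n, j, j] 2 distinct, len 4
[j, j, w] 2 distinct, len 3
[j, j, w, w] 2 distinct, len 4
[w, w, i] 2 distinct, len 3
[w, w, i, i] 2 distinct, len 4
[i, i, j] 2 distinct, len 3
[i, i, j, i] 2 distinct, len 4
[i, i, j, i, j] 2 distinct, len 5
[j, w] 2 distinct, len 2
[w, i] 2 distinct, len 2
[w, i, w] 2 distinct, len 3
[w, i, w, i] 2 distinct, len 4
[w, i, w, i, i] 2 distinct, len 5
Longest length with ≤2 distinct: 5.

5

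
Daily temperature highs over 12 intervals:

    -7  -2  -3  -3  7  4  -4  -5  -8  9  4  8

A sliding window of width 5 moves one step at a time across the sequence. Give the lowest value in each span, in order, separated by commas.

-7, -3, -4, -5, -8, -8, -8, -8

[-7, -2, -3, -3, 7] → min -7
[-2, -3, -3, 7, 4] → min -3
[-3, -3, 7, 4, -4] → min -4
[-3, 7, 4, -4, -5] → min -5
[7, 4, -4, -5, -8] → min -8
[4, -4, -5, -8, 9] → min -8
[-4, -5, -8, 9, 4] → min -8
[-5, -8, 9, 4, 8] → min -8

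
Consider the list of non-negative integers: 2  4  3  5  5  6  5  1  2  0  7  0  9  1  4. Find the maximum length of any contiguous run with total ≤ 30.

9

Extend to the right; shrink from the left whenever the sum exceeds 30:
add 2: [2] sum 2, len 1
add 4: [2, 4] sum 6, len 2
add 3: [2, 4, 3] sum 9, len 3
add 5: [2, 4, 3, 5] sum 14, len 4
add 5: [2, 4, 3, 5, 5] sum 19, len 5
add 6: [2, 4, 3, 5, 5, 6] sum 25, len 6
add 5: [2, 4, 3, 5, 5, 6, 5] sum 30, len 7
add 1: [4, 3, 5, 5, 6, 5, 1] sum 29, len 7
add 2: [3, 5, 5, 6, 5, 1, 2] sum 27, len 7
add 0: [3, 5, 5, 6, 5, 1, 2, 0] sum 27, len 8
add 7: [5, 6, 5, 1, 2, 0, 7] sum 26, len 7
add 0: [5, 6, 5, 1, 2, 0, 7, 0] sum 26, len 8
add 9: [6, 5, 1, 2, 0, 7, 0, 9] sum 30, len 8
add 1: [5, 1, 2, 0, 7, 0, 9, 1] sum 25, len 8
add 4: [5, 1, 2, 0, 7, 0, 9, 1, 4] sum 29, len 9
Longest length seen: 9.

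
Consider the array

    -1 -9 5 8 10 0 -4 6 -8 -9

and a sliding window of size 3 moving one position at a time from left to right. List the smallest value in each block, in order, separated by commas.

-9, -9, 5, 0, -4, -4, -8, -9

-1 -9 5 → min -9
-9 5 8 → min -9
5 8 10 → min 5
8 10 0 → min 0
10 0 -4 → min -4
0 -4 6 → min -4
-4 6 -8 → min -8
6 -8 -9 → min -9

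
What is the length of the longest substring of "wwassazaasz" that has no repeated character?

3

[w] len 1
[w] len 1
[w, a] len 2
[w, a, s] len 3
[s] len 1
[s, a] len 2
[s, a, z] len 3
[z, a] len 2
[a] len 1
[a, s] len 2
[a, s, z] len 3
Longest all-distinct length: 3.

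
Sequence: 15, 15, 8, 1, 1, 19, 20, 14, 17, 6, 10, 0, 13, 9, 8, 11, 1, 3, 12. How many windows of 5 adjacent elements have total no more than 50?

15 15 8 1 1 → sum 40  ≤ 50 ✓
15 8 1 1 19 → sum 44  ≤ 50 ✓
8 1 1 19 20 → sum 49  ≤ 50 ✓
1 1 19 20 14 → sum 55
1 19 20 14 17 → sum 71
19 20 14 17 6 → sum 76
20 14 17 6 10 → sum 67
14 17 6 10 0 → sum 47  ≤ 50 ✓
17 6 10 0 13 → sum 46  ≤ 50 ✓
6 10 0 13 9 → sum 38  ≤ 50 ✓
10 0 13 9 8 → sum 40  ≤ 50 ✓
0 13 9 8 11 → sum 41  ≤ 50 ✓
13 9 8 11 1 → sum 42  ≤ 50 ✓
9 8 11 1 3 → sum 32  ≤ 50 ✓
8 11 1 3 12 → sum 35  ≤ 50 ✓
11 windows satisfy the condition.

11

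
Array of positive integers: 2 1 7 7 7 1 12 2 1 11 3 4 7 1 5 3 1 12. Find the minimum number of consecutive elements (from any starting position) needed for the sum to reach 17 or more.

3

add 2: running sum 2 < 17
add 1: running sum 3 < 17
add 7: running sum 10 < 17
add 7: shortest ending here [2, 1, 7, 7] sum 17, len 4
add 7: shortest ending here [7, 7, 7] sum 21, len 3
add 1: shortest ending here [7, 7, 7, 1] sum 22, len 4
add 12: shortest ending here [7, 1, 12] sum 20, len 3
add 2: shortest ending here [7, 1, 12, 2] sum 22, len 4
add 1: shortest ending here [7, 1, 12, 2, 1] sum 23, len 5
add 11: shortest ending here [12, 2, 1, 11] sum 26, len 4
add 3: shortest ending here [2, 1, 11, 3] sum 17, len 4
add 4: shortest ending here [11, 3, 4] sum 18, len 3
add 7: shortest ending here [11, 3, 4, 7] sum 25, len 4
add 1: shortest ending here [11, 3, 4, 7, 1] sum 26, len 5
add 5: shortest ending here [4, 7, 1, 5] sum 17, len 4
add 3: shortest ending here [4, 7, 1, 5, 3] sum 20, len 5
add 1: shortest ending here [7, 1, 5, 3, 1] sum 17, len 5
add 12: shortest ending here [5, 3, 1, 12] sum 21, len 4
Shortest qualifying length: 3.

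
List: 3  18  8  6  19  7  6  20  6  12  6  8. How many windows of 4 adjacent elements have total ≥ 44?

4

(3, 18, 8, 6) → sum 35
(18, 8, 6, 19) → sum 51  ≥ 44 ✓
(8, 6, 19, 7) → sum 40
(6, 19, 7, 6) → sum 38
(19, 7, 6, 20) → sum 52  ≥ 44 ✓
(7, 6, 20, 6) → sum 39
(6, 20, 6, 12) → sum 44  ≥ 44 ✓
(20, 6, 12, 6) → sum 44  ≥ 44 ✓
(6, 12, 6, 8) → sum 32
4 windows satisfy the condition.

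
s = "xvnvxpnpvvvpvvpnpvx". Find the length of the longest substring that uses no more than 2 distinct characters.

Extend right; when distinct count exceeds 2, shrink from the left:
add x: window [x] (1 distinct), len 1
add v: window [x, v] (2 distinct), len 2
add n: window [v, n] (2 distinct), len 2
add v: window [v, n, v] (2 distinct), len 3
add x: window [v, x] (2 distinct), len 2
add p: window [x, p] (2 distinct), len 2
add n: window [p, n] (2 distinct), len 2
add p: window [p, n, p] (2 distinct), len 3
add v: window [p, v] (2 distinct), len 2
add v: window [p, v, v] (2 distinct), len 3
add v: window [p, v, v, v] (2 distinct), len 4
add p: window [p, v, v, v, p] (2 distinct), len 5
add v: window [p, v, v, v, p, v] (2 distinct), len 6
add v: window [p, v, v, v, p, v, v] (2 distinct), len 7
add p: window [p, v, v, v, p, v, v, p] (2 distinct), len 8
add n: window [p, n] (2 distinct), len 2
add p: window [p, n, p] (2 distinct), len 3
add v: window [p, v] (2 distinct), len 2
add x: window [v, x] (2 distinct), len 2
Longest length with ≤2 distinct: 8.

8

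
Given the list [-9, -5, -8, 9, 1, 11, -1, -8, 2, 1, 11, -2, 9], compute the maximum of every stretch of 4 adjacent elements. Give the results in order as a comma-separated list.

9, 9, 11, 11, 11, 11, 2, 11, 11, 11

[-9, -5, -8, 9] → max 9
[-5, -8, 9, 1] → max 9
[-8, 9, 1, 11] → max 11
[9, 1, 11, -1] → max 11
[1, 11, -1, -8] → max 11
[11, -1, -8, 2] → max 11
[-1, -8, 2, 1] → max 2
[-8, 2, 1, 11] → max 11
[2, 1, 11, -2] → max 11
[1, 11, -2, 9] → max 11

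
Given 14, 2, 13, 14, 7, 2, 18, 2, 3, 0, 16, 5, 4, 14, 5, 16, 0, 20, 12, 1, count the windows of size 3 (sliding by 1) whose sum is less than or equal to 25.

10

14 2 13 → sum 29
2 13 14 → sum 29
13 14 7 → sum 34
14 7 2 → sum 23  ≤ 25 ✓
7 2 18 → sum 27
2 18 2 → sum 22  ≤ 25 ✓
18 2 3 → sum 23  ≤ 25 ✓
2 3 0 → sum 5  ≤ 25 ✓
3 0 16 → sum 19  ≤ 25 ✓
0 16 5 → sum 21  ≤ 25 ✓
16 5 4 → sum 25  ≤ 25 ✓
5 4 14 → sum 23  ≤ 25 ✓
4 14 5 → sum 23  ≤ 25 ✓
14 5 16 → sum 35
5 16 0 → sum 21  ≤ 25 ✓
16 0 20 → sum 36
0 20 12 → sum 32
20 12 1 → sum 33
10 windows satisfy the condition.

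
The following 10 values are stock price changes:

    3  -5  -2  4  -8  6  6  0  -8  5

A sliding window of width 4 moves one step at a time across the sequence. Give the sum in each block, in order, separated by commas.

0, -11, 0, 8, 4, 4, 3

[3, -5, -2, 4] → sum 0
[-5, -2, 4, -8] → sum -11
[-2, 4, -8, 6] → sum 0
[4, -8, 6, 6] → sum 8
[-8, 6, 6, 0] → sum 4
[6, 6, 0, -8] → sum 4
[6, 0, -8, 5] → sum 3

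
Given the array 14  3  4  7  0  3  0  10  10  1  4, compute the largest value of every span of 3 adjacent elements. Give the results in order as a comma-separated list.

(14, 3, 4) → max 14
(3, 4, 7) → max 7
(4, 7, 0) → max 7
(7, 0, 3) → max 7
(0, 3, 0) → max 3
(3, 0, 10) → max 10
(0, 10, 10) → max 10
(10, 10, 1) → max 10
(10, 1, 4) → max 10

14, 7, 7, 7, 3, 10, 10, 10, 10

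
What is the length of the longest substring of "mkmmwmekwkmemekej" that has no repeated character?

4

[m] len 1
[m, k] len 2
[k, m] len 2
[m] len 1
[m, w] len 2
[w, m] len 2
[w, m, e] len 3
[w, m, e, k] len 4
[m, e, k, w] len 4
[w, k] len 2
[w, k, m] len 3
[w, k, m, e] len 4
[e, m] len 2
[m, e] len 2
[m, e, k] len 3
[k, e] len 2
[k, e, j] len 3
Longest all-distinct length: 4.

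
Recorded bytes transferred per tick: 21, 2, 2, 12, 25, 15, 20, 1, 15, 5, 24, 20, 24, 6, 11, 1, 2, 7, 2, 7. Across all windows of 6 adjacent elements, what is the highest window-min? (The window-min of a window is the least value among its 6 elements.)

[21, 2, 2, 12, 25, 15] → min 2
[2, 2, 12, 25, 15, 20] → min 2
[2, 12, 25, 15, 20, 1] → min 1
[12, 25, 15, 20, 1, 15] → min 1
[25, 15, 20, 1, 15, 5] → min 1
[15, 20, 1, 15, 5, 24] → min 1
[20, 1, 15, 5, 24, 20] → min 1
[1, 15, 5, 24, 20, 24] → min 1
[15, 5, 24, 20, 24, 6] → min 5
[5, 24, 20, 24, 6, 11] → min 5
[24, 20, 24, 6, 11, 1] → min 1
[20, 24, 6, 11, 1, 2] → min 1
[24, 6, 11, 1, 2, 7] → min 1
[6, 11, 1, 2, 7, 2] → min 1
[11, 1, 2, 7, 2, 7] → min 1
Highest of these is 5.

5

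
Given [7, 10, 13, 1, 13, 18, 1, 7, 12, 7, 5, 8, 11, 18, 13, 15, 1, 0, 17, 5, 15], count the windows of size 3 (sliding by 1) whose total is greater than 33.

(7, 10, 13) → sum 30
(10, 13, 1) → sum 24
(13, 1, 13) → sum 27
(1, 13, 18) → sum 32
(13, 18, 1) → sum 32
(18, 1, 7) → sum 26
(1, 7, 12) → sum 20
(7, 12, 7) → sum 26
(12, 7, 5) → sum 24
(7, 5, 8) → sum 20
(5, 8, 11) → sum 24
(8, 11, 18) → sum 37  > 33 ✓
(11, 18, 13) → sum 42  > 33 ✓
(18, 13, 15) → sum 46  > 33 ✓
(13, 15, 1) → sum 29
(15, 1, 0) → sum 16
(1, 0, 17) → sum 18
(0, 17, 5) → sum 22
(17, 5, 15) → sum 37  > 33 ✓
4 windows satisfy the condition.

4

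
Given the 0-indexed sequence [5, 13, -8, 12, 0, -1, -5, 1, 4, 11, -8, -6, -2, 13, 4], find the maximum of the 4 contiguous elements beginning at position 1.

Elements at indices 1..4: 13, -8, 12, 0
max(13, -8, 12, 0) = 13

13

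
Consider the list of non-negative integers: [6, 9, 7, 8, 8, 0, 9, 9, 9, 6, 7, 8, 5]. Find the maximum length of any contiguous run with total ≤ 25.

→ 6: sum 6, len 1
→ 9: sum 15, len 2
→ 7: sum 22, len 3
→ 8 (dropped 6): sum 24, len 3
→ 8 (dropped 9): sum 23, len 3
→ 0: sum 23, len 4
→ 9 (dropped 7): sum 25, len 4
→ 9 (dropped 8, 8): sum 18, len 3
→ 9 (dropped 0, 9): sum 18, len 2
→ 6: sum 24, len 3
→ 7 (dropped 9): sum 22, len 3
→ 8 (dropped 9): sum 21, len 3
→ 5 (dropped 6): sum 20, len 3
Longest length seen: 4.

4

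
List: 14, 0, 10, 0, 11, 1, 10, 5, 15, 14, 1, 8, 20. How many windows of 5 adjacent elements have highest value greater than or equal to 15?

(14, 0, 10, 0, 11) → max 14
(0, 10, 0, 11, 1) → max 11
(10, 0, 11, 1, 10) → max 11
(0, 11, 1, 10, 5) → max 11
(11, 1, 10, 5, 15) → max 15  ≥ 15 ✓
(1, 10, 5, 15, 14) → max 15  ≥ 15 ✓
(10, 5, 15, 14, 1) → max 15  ≥ 15 ✓
(5, 15, 14, 1, 8) → max 15  ≥ 15 ✓
(15, 14, 1, 8, 20) → max 20  ≥ 15 ✓
5 windows satisfy the condition.

5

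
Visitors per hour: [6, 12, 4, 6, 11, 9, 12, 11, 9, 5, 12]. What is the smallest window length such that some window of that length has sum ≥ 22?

add 6: running sum 6 < 22
add 12: running sum 18 < 22
add 4: shortest ending here [6, 12, 4] sum 22, len 3
add 6: shortest ending here [12, 4, 6] sum 22, len 3
add 11: shortest ending here [12, 4, 6, 11] sum 33, len 4
add 9: shortest ending here [6, 11, 9] sum 26, len 3
add 12: shortest ending here [11, 9, 12] sum 32, len 3
add 11: shortest ending here [12, 11] sum 23, len 2
add 9: shortest ending here [12, 11, 9] sum 32, len 3
add 5: shortest ending here [11, 9, 5] sum 25, len 3
add 12: shortest ending here [9, 5, 12] sum 26, len 3
Shortest qualifying length: 2.

2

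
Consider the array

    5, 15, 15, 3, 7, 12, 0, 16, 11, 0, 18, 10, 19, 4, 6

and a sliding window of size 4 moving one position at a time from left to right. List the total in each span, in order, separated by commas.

38, 40, 37, 22, 35, 39, 27, 45, 39, 47, 51, 39

Sliding a size-4 window across the 15 values:
(5, 15, 15, 3) → sum 38
(15, 15, 3, 7) → sum 40
(15, 3, 7, 12) → sum 37
(3, 7, 12, 0) → sum 22
(7, 12, 0, 16) → sum 35
(12, 0, 16, 11) → sum 39
(0, 16, 11, 0) → sum 27
(16, 11, 0, 18) → sum 45
(11, 0, 18, 10) → sum 39
(0, 18, 10, 19) → sum 47
(18, 10, 19, 4) → sum 51
(10, 19, 4, 6) → sum 39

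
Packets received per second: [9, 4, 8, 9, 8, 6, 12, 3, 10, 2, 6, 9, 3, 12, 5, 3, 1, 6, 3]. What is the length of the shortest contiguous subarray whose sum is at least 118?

add 9: running sum 9 < 118
add 4: running sum 13 < 118
add 8: running sum 21 < 118
add 9: running sum 30 < 118
add 8: running sum 38 < 118
add 6: running sum 44 < 118
add 12: running sum 56 < 118
add 3: running sum 59 < 118
add 10: running sum 69 < 118
add 2: running sum 71 < 118
add 6: running sum 77 < 118
add 9: running sum 86 < 118
add 3: running sum 89 < 118
add 12: running sum 101 < 118
add 5: running sum 106 < 118
add 3: running sum 109 < 118
add 1: running sum 110 < 118
add 6: running sum 116 < 118
end 18: [9, 4, 8, 9, 8, 6, 12, 3, 10, 2, 6, 9, 3, 12, 5, 3, 1, 6, 3] sum 119, len 19
Shortest qualifying length: 19.

19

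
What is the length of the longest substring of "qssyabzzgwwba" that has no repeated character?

add q: [q] len 1
add s: [q, s] len 2
add s (repeat s, move left end past it): [s] len 1
add y: [s, y] len 2
add a: [s, y, a] len 3
add b: [s, y, a, b] len 4
add z: [s, y, a, b, z] len 5
add z (repeat z, move left end past it): [z] len 1
add g: [z, g] len 2
add w: [z, g, w] len 3
add w (repeat w, move left end past it): [w] len 1
add b: [w, b] len 2
add a: [w, b, a] len 3
Longest all-distinct length: 5.

5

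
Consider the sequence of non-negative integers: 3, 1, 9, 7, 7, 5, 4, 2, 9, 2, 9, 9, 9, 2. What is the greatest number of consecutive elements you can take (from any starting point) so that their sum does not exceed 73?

add 3: [3] sum 3, len 1
add 1: [3, 1] sum 4, len 2
add 9: [3, 1, 9] sum 13, len 3
add 7: [3, 1, 9, 7] sum 20, len 4
add 7: [3, 1, 9, 7, 7] sum 27, len 5
add 5: [3, 1, 9, 7, 7, 5] sum 32, len 6
add 4: [3, 1, 9, 7, 7, 5, 4] sum 36, len 7
add 2: [3, 1, 9, 7, 7, 5, 4, 2] sum 38, len 8
add 9: [3, 1, 9, 7, 7, 5, 4, 2, 9] sum 47, len 9
add 2: [3, 1, 9, 7, 7, 5, 4, 2, 9, 2] sum 49, len 10
add 9: [3, 1, 9, 7, 7, 5, 4, 2, 9, 2, 9] sum 58, len 11
add 9: [3, 1, 9, 7, 7, 5, 4, 2, 9, 2, 9, 9] sum 67, len 12
add 9: [1, 9, 7, 7, 5, 4, 2, 9, 2, 9, 9, 9] sum 73, len 12
add 2: [7, 7, 5, 4, 2, 9, 2, 9, 9, 9, 2] sum 65, len 11
Longest length seen: 12.

12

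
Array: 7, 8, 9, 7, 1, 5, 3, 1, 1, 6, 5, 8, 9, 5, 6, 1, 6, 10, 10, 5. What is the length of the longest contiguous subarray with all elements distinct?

[7] len 1
[7, 8] len 2
[7, 8, 9] len 3
[8, 9, 7] len 3
[8, 9, 7, 1] len 4
[8, 9, 7, 1, 5] len 5
[8, 9, 7, 1, 5, 3] len 6
[5, 3, 1] len 3
[1] len 1
[1, 6] len 2
[1, 6, 5] len 3
[1, 6, 5, 8] len 4
[1, 6, 5, 8, 9] len 5
[8, 9, 5] len 3
[8, 9, 5, 6] len 4
[8, 9, 5, 6, 1] len 5
[1, 6] len 2
[1, 6, 10] len 3
[10] len 1
[10, 5] len 2
Longest all-distinct length: 6.

6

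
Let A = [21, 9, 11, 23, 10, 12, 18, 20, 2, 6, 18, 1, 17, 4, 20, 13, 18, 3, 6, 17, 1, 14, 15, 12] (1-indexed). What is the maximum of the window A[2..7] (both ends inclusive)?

23

Elements at indices 2..7: 9, 11, 23, 10, 12, 18
max(9, 11, 23, 10, 12, 18) = 23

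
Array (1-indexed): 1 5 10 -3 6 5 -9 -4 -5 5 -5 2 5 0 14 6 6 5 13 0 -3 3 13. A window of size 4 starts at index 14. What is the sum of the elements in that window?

26

Elements at indices 14..17: 0, 14, 6, 6
sum(0, 14, 6, 6) = 26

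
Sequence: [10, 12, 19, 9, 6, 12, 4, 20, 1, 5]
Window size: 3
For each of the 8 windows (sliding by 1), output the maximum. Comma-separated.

19, 19, 19, 12, 12, 20, 20, 20

Sliding a size-3 window across the 10 values:
[10, 12, 19] → max 19
[12, 19, 9] → max 19
[19, 9, 6] → max 19
[9, 6, 12] → max 12
[6, 12, 4] → max 12
[12, 4, 20] → max 20
[4, 20, 1] → max 20
[20, 1, 5] → max 20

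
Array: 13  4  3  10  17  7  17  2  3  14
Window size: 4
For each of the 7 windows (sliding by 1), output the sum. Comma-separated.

30, 34, 37, 51, 43, 29, 36

(13, 4, 3, 10) → sum 30
(4, 3, 10, 17) → sum 34
(3, 10, 17, 7) → sum 37
(10, 17, 7, 17) → sum 51
(17, 7, 17, 2) → sum 43
(7, 17, 2, 3) → sum 29
(17, 2, 3, 14) → sum 36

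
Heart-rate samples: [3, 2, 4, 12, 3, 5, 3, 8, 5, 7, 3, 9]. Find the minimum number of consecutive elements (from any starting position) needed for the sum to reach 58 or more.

10

Extend right; whenever the sum reaches 58, record the length and shrink from the left:
add 3: running sum 3 < 58
add 2: running sum 5 < 58
add 4: running sum 9 < 58
add 12: running sum 21 < 58
add 3: running sum 24 < 58
add 5: running sum 29 < 58
add 3: running sum 32 < 58
add 8: running sum 40 < 58
add 5: running sum 45 < 58
add 7: running sum 52 < 58
add 3: running sum 55 < 58
end 11: [4, 12, 3, 5, 3, 8, 5, 7, 3, 9] sum 59, len 10
Shortest qualifying length: 10.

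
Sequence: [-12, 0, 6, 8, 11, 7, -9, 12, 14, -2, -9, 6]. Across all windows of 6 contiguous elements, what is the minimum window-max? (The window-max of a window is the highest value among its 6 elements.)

[-12, 0, 6, 8, 11, 7] → max 11
[0, 6, 8, 11, 7, -9] → max 11
[6, 8, 11, 7, -9, 12] → max 12
[8, 11, 7, -9, 12, 14] → max 14
[11, 7, -9, 12, 14, -2] → max 14
[7, -9, 12, 14, -2, -9] → max 14
[-9, 12, 14, -2, -9, 6] → max 14
Minimum of these is 11.

11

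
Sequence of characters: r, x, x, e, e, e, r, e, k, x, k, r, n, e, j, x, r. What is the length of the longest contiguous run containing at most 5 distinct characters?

[r] 1 distinct, len 1
[r, x] 2 distinct, len 2
[r, x, x] 2 distinct, len 3
[r, x, x, e] 3 distinct, len 4
[r, x, x, e, e] 3 distinct, len 5
[r, x, x, e, e, e] 3 distinct, len 6
[r, x, x, e, e, e, r] 3 distinct, len 7
[r, x, x, e, e, e, r, e] 3 distinct, len 8
[r, x, x, e, e, e, r, e, k] 4 distinct, len 9
[r, x, x, e, e, e, r, e, k, x] 4 distinct, len 10
[r, x, x, e, e, e, r, e, k, x, k] 4 distinct, len 11
[r, x, x, e, e, e, r, e, k, x, k, r] 4 distinct, len 12
[r, x, x, e, e, e, r, e, k, x, k, r, n] 5 distinct, len 13
[r, x, x, e, e, e, r, e, k, x, k, r, n, e] 5 distinct, len 14
[k, r, n, e, j] 5 distinct, len 5
[r, n, e, j, x] 5 distinct, len 5
[r, n, e, j, x, r] 5 distinct, len 6
Longest length with ≤5 distinct: 14.

14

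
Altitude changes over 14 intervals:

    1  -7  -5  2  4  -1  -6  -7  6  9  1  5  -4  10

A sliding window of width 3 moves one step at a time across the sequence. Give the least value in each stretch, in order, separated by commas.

(1, -7, -5) → min -7
(-7, -5, 2) → min -7
(-5, 2, 4) → min -5
(2, 4, -1) → min -1
(4, -1, -6) → min -6
(-1, -6, -7) → min -7
(-6, -7, 6) → min -7
(-7, 6, 9) → min -7
(6, 9, 1) → min 1
(9, 1, 5) → min 1
(1, 5, -4) → min -4
(5, -4, 10) → min -4

-7, -7, -5, -1, -6, -7, -7, -7, 1, 1, -4, -4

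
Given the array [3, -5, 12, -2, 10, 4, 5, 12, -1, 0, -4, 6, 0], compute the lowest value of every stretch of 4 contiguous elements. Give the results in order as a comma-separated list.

[3, -5, 12, -2] → min -5
[-5, 12, -2, 10] → min -5
[12, -2, 10, 4] → min -2
[-2, 10, 4, 5] → min -2
[10, 4, 5, 12] → min 4
[4, 5, 12, -1] → min -1
[5, 12, -1, 0] → min -1
[12, -1, 0, -4] → min -4
[-1, 0, -4, 6] → min -4
[0, -4, 6, 0] → min -4

-5, -5, -2, -2, 4, -1, -1, -4, -4, -4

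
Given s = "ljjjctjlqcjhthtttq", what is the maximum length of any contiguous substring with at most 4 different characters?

8

[l] 1 distinct, len 1
[l, j] 2 distinct, len 2
[l, j, j] 2 distinct, len 3
[l, j, j, j] 2 distinct, len 4
[l, j, j, j, c] 3 distinct, len 5
[l, j, j, j, c, t] 4 distinct, len 6
[l, j, j, j, c, t, j] 4 distinct, len 7
[l, j, j, j, c, t, j, l] 4 distinct, len 8
[t, j, l, q] 4 distinct, len 4
[j, l, q, c] 4 distinct, len 4
[j, l, q, c, j] 4 distinct, len 5
[q, c, j, h] 4 distinct, len 4
[c, j, h, t] 4 distinct, len 4
[c, j, h, t, h] 4 distinct, len 5
[c, j, h, t, h, t] 4 distinct, len 6
[c, j, h, t, h, t, t] 4 distinct, len 7
[c, j, h, t, h, t, t, t] 4 distinct, len 8
[j, h, t, h, t, t, t, q] 4 distinct, len 8
Longest length with ≤4 distinct: 8.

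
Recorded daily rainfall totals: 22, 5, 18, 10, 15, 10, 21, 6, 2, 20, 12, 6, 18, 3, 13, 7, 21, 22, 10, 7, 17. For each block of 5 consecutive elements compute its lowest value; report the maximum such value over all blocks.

10

Window mins for each of the 17 positions:
(22, 5, 18, 10, 15) → min 5
(5, 18, 10, 15, 10) → min 5
(18, 10, 15, 10, 21) → min 10
(10, 15, 10, 21, 6) → min 6
(15, 10, 21, 6, 2) → min 2
(10, 21, 6, 2, 20) → min 2
(21, 6, 2, 20, 12) → min 2
(6, 2, 20, 12, 6) → min 2
(2, 20, 12, 6, 18) → min 2
(20, 12, 6, 18, 3) → min 3
(12, 6, 18, 3, 13) → min 3
(6, 18, 3, 13, 7) → min 3
(18, 3, 13, 7, 21) → min 3
(3, 13, 7, 21, 22) → min 3
(13, 7, 21, 22, 10) → min 7
(7, 21, 22, 10, 7) → min 7
(21, 22, 10, 7, 17) → min 7
Maximum of these is 10.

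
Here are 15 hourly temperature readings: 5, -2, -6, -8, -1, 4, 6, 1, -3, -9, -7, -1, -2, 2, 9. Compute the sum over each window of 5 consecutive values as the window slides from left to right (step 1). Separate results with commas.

-12, -13, -5, 2, 7, -1, -12, -19, -22, -17, 1

5 -2 -6 -8 -1 → sum -12
-2 -6 -8 -1 4 → sum -13
-6 -8 -1 4 6 → sum -5
-8 -1 4 6 1 → sum 2
-1 4 6 1 -3 → sum 7
4 6 1 -3 -9 → sum -1
6 1 -3 -9 -7 → sum -12
1 -3 -9 -7 -1 → sum -19
-3 -9 -7 -1 -2 → sum -22
-9 -7 -1 -2 2 → sum -17
-7 -1 -2 2 9 → sum 1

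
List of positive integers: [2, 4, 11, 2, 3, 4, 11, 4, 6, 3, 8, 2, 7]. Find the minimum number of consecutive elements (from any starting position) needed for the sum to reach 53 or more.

add 2: running sum 2 < 53
add 4: running sum 6 < 53
add 11: running sum 17 < 53
add 2: running sum 19 < 53
add 3: running sum 22 < 53
add 4: running sum 26 < 53
add 11: running sum 37 < 53
add 4: running sum 41 < 53
add 6: running sum 47 < 53
add 3: running sum 50 < 53
add 8: shortest ending here [4, 11, 2, 3, 4, 11, 4, 6, 3, 8] sum 56, len 10
add 2: shortest ending here [11, 2, 3, 4, 11, 4, 6, 3, 8, 2] sum 54, len 10
add 7: shortest ending here [11, 2, 3, 4, 11, 4, 6, 3, 8, 2, 7] sum 61, len 11
Shortest qualifying length: 10.

10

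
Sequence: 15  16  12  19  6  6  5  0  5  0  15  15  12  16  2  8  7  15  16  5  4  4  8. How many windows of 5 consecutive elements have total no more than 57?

15

(15, 16, 12, 19, 6) → sum 68
(16, 12, 19, 6, 6) → sum 59
(12, 19, 6, 6, 5) → sum 48  ≤ 57 ✓
(19, 6, 6, 5, 0) → sum 36  ≤ 57 ✓
(6, 6, 5, 0, 5) → sum 22  ≤ 57 ✓
(6, 5, 0, 5, 0) → sum 16  ≤ 57 ✓
(5, 0, 5, 0, 15) → sum 25  ≤ 57 ✓
(0, 5, 0, 15, 15) → sum 35  ≤ 57 ✓
(5, 0, 15, 15, 12) → sum 47  ≤ 57 ✓
(0, 15, 15, 12, 16) → sum 58
(15, 15, 12, 16, 2) → sum 60
(15, 12, 16, 2, 8) → sum 53  ≤ 57 ✓
(12, 16, 2, 8, 7) → sum 45  ≤ 57 ✓
(16, 2, 8, 7, 15) → sum 48  ≤ 57 ✓
(2, 8, 7, 15, 16) → sum 48  ≤ 57 ✓
(8, 7, 15, 16, 5) → sum 51  ≤ 57 ✓
(7, 15, 16, 5, 4) → sum 47  ≤ 57 ✓
(15, 16, 5, 4, 4) → sum 44  ≤ 57 ✓
(16, 5, 4, 4, 8) → sum 37  ≤ 57 ✓
15 windows satisfy the condition.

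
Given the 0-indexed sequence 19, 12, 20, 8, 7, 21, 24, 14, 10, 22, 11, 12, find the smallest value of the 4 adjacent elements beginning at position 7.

Elements at indices 7..10: 14, 10, 22, 11
min(14, 10, 22, 11) = 10

10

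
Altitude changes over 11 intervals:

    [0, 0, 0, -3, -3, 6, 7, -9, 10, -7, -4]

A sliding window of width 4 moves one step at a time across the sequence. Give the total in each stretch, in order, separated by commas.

[0, 0, 0, -3] → sum -3
[0, 0, -3, -3] → sum -6
[0, -3, -3, 6] → sum 0
[-3, -3, 6, 7] → sum 7
[-3, 6, 7, -9] → sum 1
[6, 7, -9, 10] → sum 14
[7, -9, 10, -7] → sum 1
[-9, 10, -7, -4] → sum -10

-3, -6, 0, 7, 1, 14, 1, -10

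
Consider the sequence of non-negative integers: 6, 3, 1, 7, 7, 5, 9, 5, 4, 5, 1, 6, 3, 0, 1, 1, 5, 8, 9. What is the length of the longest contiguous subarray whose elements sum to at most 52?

13

Extend to the right; shrink from the left whenever the sum exceeds 52:
[6] sum 6 len 1
[6, 3] sum 9 len 2
[6, 3, 1] sum 10 len 3
[6, 3, 1, 7] sum 17 len 4
[6, 3, 1, 7, 7] sum 24 len 5
[6, 3, 1, 7, 7, 5] sum 29 len 6
[6, 3, 1, 7, 7, 5, 9] sum 38 len 7
[6, 3, 1, 7, 7, 5, 9, 5] sum 43 len 8
[6, 3, 1, 7, 7, 5, 9, 5, 4] sum 47 len 9
[6, 3, 1, 7, 7, 5, 9, 5, 4, 5] sum 52 len 10
[3, 1, 7, 7, 5, 9, 5, 4, 5, 1] sum 47 len 10
[1, 7, 7, 5, 9, 5, 4, 5, 1, 6] sum 50 len 10
[7, 7, 5, 9, 5, 4, 5, 1, 6, 3] sum 52 len 10
[7, 7, 5, 9, 5, 4, 5, 1, 6, 3, 0] sum 52 len 11
[7, 5, 9, 5, 4, 5, 1, 6, 3, 0, 1] sum 46 len 11
[7, 5, 9, 5, 4, 5, 1, 6, 3, 0, 1, 1] sum 47 len 12
[7, 5, 9, 5, 4, 5, 1, 6, 3, 0, 1, 1, 5] sum 52 len 13
[9, 5, 4, 5, 1, 6, 3, 0, 1, 1, 5, 8] sum 48 len 12
[5, 4, 5, 1, 6, 3, 0, 1, 1, 5, 8, 9] sum 48 len 12
Longest length seen: 13.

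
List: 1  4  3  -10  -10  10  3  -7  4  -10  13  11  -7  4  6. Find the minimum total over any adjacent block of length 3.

-17

[1, 4, 3] → sum 8
[4, 3, -10] → sum -3
[3, -10, -10] → sum -17
[-10, -10, 10] → sum -10
[-10, 10, 3] → sum 3
[10, 3, -7] → sum 6
[3, -7, 4] → sum 0
[-7, 4, -10] → sum -13
[4, -10, 13] → sum 7
[-10, 13, 11] → sum 14
[13, 11, -7] → sum 17
[11, -7, 4] → sum 8
[-7, 4, 6] → sum 3
Minimum of these is -17.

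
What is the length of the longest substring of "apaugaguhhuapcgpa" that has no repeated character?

6

add a: [a] len 1
add p: [a, p] len 2
add a (repeat a, move left end past it): [p, a] len 2
add u: [p, a, u] len 3
add g: [p, a, u, g] len 4
add a (repeat a, move left end past it): [u, g, a] len 3
add g (repeat g, move left end past it): [a, g] len 2
add u: [a, g, u] len 3
add h: [a, g, u, h] len 4
add h (repeat h, move left end past it): [h] len 1
add u: [h, u] len 2
add a: [h, u, a] len 3
add p: [h, u, a, p] len 4
add c: [h, u, a, p, c] len 5
add g: [h, u, a, p, c, g] len 6
add p (repeat p, move left end past it): [c, g, p] len 3
add a: [c, g, p, a] len 4
Longest all-distinct length: 6.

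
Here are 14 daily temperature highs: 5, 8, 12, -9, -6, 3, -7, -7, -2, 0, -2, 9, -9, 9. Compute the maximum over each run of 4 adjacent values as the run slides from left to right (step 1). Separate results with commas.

[5, 8, 12, -9] → max 12
[8, 12, -9, -6] → max 12
[12, -9, -6, 3] → max 12
[-9, -6, 3, -7] → max 3
[-6, 3, -7, -7] → max 3
[3, -7, -7, -2] → max 3
[-7, -7, -2, 0] → max 0
[-7, -2, 0, -2] → max 0
[-2, 0, -2, 9] → max 9
[0, -2, 9, -9] → max 9
[-2, 9, -9, 9] → max 9

12, 12, 12, 3, 3, 3, 0, 0, 9, 9, 9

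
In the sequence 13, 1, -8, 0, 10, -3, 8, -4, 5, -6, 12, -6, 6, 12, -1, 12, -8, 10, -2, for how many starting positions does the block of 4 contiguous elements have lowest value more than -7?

13 1 -8 0 → min -8
1 -8 0 10 → min -8
-8 0 10 -3 → min -8
0 10 -3 8 → min -3  > -7 ✓
10 -3 8 -4 → min -4  > -7 ✓
-3 8 -4 5 → min -4  > -7 ✓
8 -4 5 -6 → min -6  > -7 ✓
-4 5 -6 12 → min -6  > -7 ✓
5 -6 12 -6 → min -6  > -7 ✓
-6 12 -6 6 → min -6  > -7 ✓
12 -6 6 12 → min -6  > -7 ✓
-6 6 12 -1 → min -6  > -7 ✓
6 12 -1 12 → min -1  > -7 ✓
12 -1 12 -8 → min -8
-1 12 -8 10 → min -8
12 -8 10 -2 → min -8
10 windows satisfy the condition.

10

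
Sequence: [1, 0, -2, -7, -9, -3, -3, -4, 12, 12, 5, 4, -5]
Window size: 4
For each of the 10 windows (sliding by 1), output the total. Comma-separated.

[1, 0, -2, -7] → sum -8
[0, -2, -7, -9] → sum -18
[-2, -7, -9, -3] → sum -21
[-7, -9, -3, -3] → sum -22
[-9, -3, -3, -4] → sum -19
[-3, -3, -4, 12] → sum 2
[-3, -4, 12, 12] → sum 17
[-4, 12, 12, 5] → sum 25
[12, 12, 5, 4] → sum 33
[12, 5, 4, -5] → sum 16

-8, -18, -21, -22, -19, 2, 17, 25, 33, 16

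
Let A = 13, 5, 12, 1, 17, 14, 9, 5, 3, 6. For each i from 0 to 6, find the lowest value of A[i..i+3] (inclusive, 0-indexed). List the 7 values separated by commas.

Sliding a size-4 window across the 10 values:
[13, 5, 12, 1] → min 1
[5, 12, 1, 17] → min 1
[12, 1, 17, 14] → min 1
[1, 17, 14, 9] → min 1
[17, 14, 9, 5] → min 5
[14, 9, 5, 3] → min 3
[9, 5, 3, 6] → min 3

1, 1, 1, 1, 5, 3, 3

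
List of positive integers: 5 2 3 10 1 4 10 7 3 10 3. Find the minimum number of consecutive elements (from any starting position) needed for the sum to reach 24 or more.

add 5: running sum 5 < 24
add 2: running sum 7 < 24
add 3: running sum 10 < 24
add 10: running sum 20 < 24
add 1: running sum 21 < 24
end 5: [5, 2, 3, 10, 1, 4] sum 25, len 6
end 6: [10, 1, 4, 10] sum 25, len 4
end 7: [10, 1, 4, 10, 7] sum 32, len 5
end 8: [4, 10, 7, 3] sum 24, len 4
end 9: [10, 7, 3, 10] sum 30, len 4
end 10: [10, 7, 3, 10, 3] sum 33, len 5
Shortest qualifying length: 4.

4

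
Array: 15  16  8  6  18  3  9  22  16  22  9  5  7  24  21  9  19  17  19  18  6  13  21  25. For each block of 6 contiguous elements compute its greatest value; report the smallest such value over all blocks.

15 16 8 6 18 3 → max 18
16 8 6 18 3 9 → max 18
8 6 18 3 9 22 → max 22
6 18 3 9 22 16 → max 22
18 3 9 22 16 22 → max 22
3 9 22 16 22 9 → max 22
9 22 16 22 9 5 → max 22
22 16 22 9 5 7 → max 22
16 22 9 5 7 24 → max 24
22 9 5 7 24 21 → max 24
9 5 7 24 21 9 → max 24
5 7 24 21 9 19 → max 24
7 24 21 9 19 17 → max 24
24 21 9 19 17 19 → max 24
21 9 19 17 19 18 → max 21
9 19 17 19 18 6 → max 19
19 17 19 18 6 13 → max 19
17 19 18 6 13 21 → max 21
19 18 6 13 21 25 → max 25
Smallest of these is 18.

18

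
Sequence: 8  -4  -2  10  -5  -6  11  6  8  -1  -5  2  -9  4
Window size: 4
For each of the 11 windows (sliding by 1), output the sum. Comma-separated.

12, -1, -3, 10, 6, 19, 24, 8, 4, -13, -8

(8, -4, -2, 10) → sum 12
(-4, -2, 10, -5) → sum -1
(-2, 10, -5, -6) → sum -3
(10, -5, -6, 11) → sum 10
(-5, -6, 11, 6) → sum 6
(-6, 11, 6, 8) → sum 19
(11, 6, 8, -1) → sum 24
(6, 8, -1, -5) → sum 8
(8, -1, -5, 2) → sum 4
(-1, -5, 2, -9) → sum -13
(-5, 2, -9, 4) → sum -8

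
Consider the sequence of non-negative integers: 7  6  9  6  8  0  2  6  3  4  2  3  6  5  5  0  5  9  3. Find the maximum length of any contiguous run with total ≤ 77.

Extend to the right; shrink from the left whenever the sum exceeds 77:
add 7: [7] sum 7, len 1
add 6: [7, 6] sum 13, len 2
add 9: [7, 6, 9] sum 22, len 3
add 6: [7, 6, 9, 6] sum 28, len 4
add 8: [7, 6, 9, 6, 8] sum 36, len 5
add 0: [7, 6, 9, 6, 8, 0] sum 36, len 6
add 2: [7, 6, 9, 6, 8, 0, 2] sum 38, len 7
add 6: [7, 6, 9, 6, 8, 0, 2, 6] sum 44, len 8
add 3: [7, 6, 9, 6, 8, 0, 2, 6, 3] sum 47, len 9
add 4: [7, 6, 9, 6, 8, 0, 2, 6, 3, 4] sum 51, len 10
add 2: [7, 6, 9, 6, 8, 0, 2, 6, 3, 4, 2] sum 53, len 11
add 3: [7, 6, 9, 6, 8, 0, 2, 6, 3, 4, 2, 3] sum 56, len 12
add 6: [7, 6, 9, 6, 8, 0, 2, 6, 3, 4, 2, 3, 6] sum 62, len 13
add 5: [7, 6, 9, 6, 8, 0, 2, 6, 3, 4, 2, 3, 6, 5] sum 67, len 14
add 5: [7, 6, 9, 6, 8, 0, 2, 6, 3, 4, 2, 3, 6, 5, 5] sum 72, len 15
add 0: [7, 6, 9, 6, 8, 0, 2, 6, 3, 4, 2, 3, 6, 5, 5, 0] sum 72, len 16
add 5: [7, 6, 9, 6, 8, 0, 2, 6, 3, 4, 2, 3, 6, 5, 5, 0, 5] sum 77, len 17
add 9: [9, 6, 8, 0, 2, 6, 3, 4, 2, 3, 6, 5, 5, 0, 5, 9] sum 73, len 16
add 3: [9, 6, 8, 0, 2, 6, 3, 4, 2, 3, 6, 5, 5, 0, 5, 9, 3] sum 76, len 17
Longest length seen: 17.

17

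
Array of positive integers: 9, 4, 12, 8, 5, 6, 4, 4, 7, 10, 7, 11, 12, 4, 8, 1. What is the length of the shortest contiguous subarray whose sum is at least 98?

13

add 9: running sum 9 < 98
add 4: running sum 13 < 98
add 12: running sum 25 < 98
add 8: running sum 33 < 98
add 5: running sum 38 < 98
add 6: running sum 44 < 98
add 4: running sum 48 < 98
add 4: running sum 52 < 98
add 7: running sum 59 < 98
add 10: running sum 69 < 98
add 7: running sum 76 < 98
add 11: running sum 87 < 98
add 12: shortest ending here [9, 4, 12, 8, 5, 6, 4, 4, 7, 10, 7, 11, 12] sum 99, len 13
add 4: shortest ending here [9, 4, 12, 8, 5, 6, 4, 4, 7, 10, 7, 11, 12, 4] sum 103, len 14
add 8: shortest ending here [12, 8, 5, 6, 4, 4, 7, 10, 7, 11, 12, 4, 8] sum 98, len 13
add 1: shortest ending here [12, 8, 5, 6, 4, 4, 7, 10, 7, 11, 12, 4, 8, 1] sum 99, len 14
Shortest qualifying length: 13.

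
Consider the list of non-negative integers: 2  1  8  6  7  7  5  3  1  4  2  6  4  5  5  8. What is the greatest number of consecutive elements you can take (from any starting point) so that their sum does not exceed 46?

[2] sum 2 len 1
[2, 1] sum 3 len 2
[2, 1, 8] sum 11 len 3
[2, 1, 8, 6] sum 17 len 4
[2, 1, 8, 6, 7] sum 24 len 5
[2, 1, 8, 6, 7, 7] sum 31 len 6
[2, 1, 8, 6, 7, 7, 5] sum 36 len 7
[2, 1, 8, 6, 7, 7, 5, 3] sum 39 len 8
[2, 1, 8, 6, 7, 7, 5, 3, 1] sum 40 len 9
[2, 1, 8, 6, 7, 7, 5, 3, 1, 4] sum 44 len 10
[2, 1, 8, 6, 7, 7, 5, 3, 1, 4, 2] sum 46 len 11
[6, 7, 7, 5, 3, 1, 4, 2, 6] sum 41 len 9
[6, 7, 7, 5, 3, 1, 4, 2, 6, 4] sum 45 len 10
[7, 7, 5, 3, 1, 4, 2, 6, 4, 5] sum 44 len 10
[7, 5, 3, 1, 4, 2, 6, 4, 5, 5] sum 42 len 10
[5, 3, 1, 4, 2, 6, 4, 5, 5, 8] sum 43 len 10
Longest length seen: 11.

11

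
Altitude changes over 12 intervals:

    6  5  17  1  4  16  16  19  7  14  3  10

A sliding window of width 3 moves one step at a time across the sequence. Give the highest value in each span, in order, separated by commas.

(6, 5, 17) → max 17
(5, 17, 1) → max 17
(17, 1, 4) → max 17
(1, 4, 16) → max 16
(4, 16, 16) → max 16
(16, 16, 19) → max 19
(16, 19, 7) → max 19
(19, 7, 14) → max 19
(7, 14, 3) → max 14
(14, 3, 10) → max 14

17, 17, 17, 16, 16, 19, 19, 19, 14, 14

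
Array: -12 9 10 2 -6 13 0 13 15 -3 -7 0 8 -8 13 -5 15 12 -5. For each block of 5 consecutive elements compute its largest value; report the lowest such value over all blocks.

(-12, 9, 10, 2, -6) → max 10
(9, 10, 2, -6, 13) → max 13
(10, 2, -6, 13, 0) → max 13
(2, -6, 13, 0, 13) → max 13
(-6, 13, 0, 13, 15) → max 15
(13, 0, 13, 15, -3) → max 15
(0, 13, 15, -3, -7) → max 15
(13, 15, -3, -7, 0) → max 15
(15, -3, -7, 0, 8) → max 15
(-3, -7, 0, 8, -8) → max 8
(-7, 0, 8, -8, 13) → max 13
(0, 8, -8, 13, -5) → max 13
(8, -8, 13, -5, 15) → max 15
(-8, 13, -5, 15, 12) → max 15
(13, -5, 15, 12, -5) → max 15
Lowest of these is 8.

8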